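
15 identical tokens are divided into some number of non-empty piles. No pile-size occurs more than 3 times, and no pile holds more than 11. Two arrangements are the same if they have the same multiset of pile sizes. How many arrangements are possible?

Counting exhaustively, 98 partitions satisfy the conditions.

98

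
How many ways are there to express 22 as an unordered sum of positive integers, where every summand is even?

56

There are too many to list fully; the first 12 (by largest part) are:
22
20 + 2
18 + 4
18 + 2 + 2
16 + 6
16 + 4 + 2
16 + 2 + 2 + 2
14 + 8
14 + 6 + 2
14 + 4 + 4
14 + 4 + 2 + 2
14 + 2 + 2 + 2 + 2
…and 44 more, for 56 total.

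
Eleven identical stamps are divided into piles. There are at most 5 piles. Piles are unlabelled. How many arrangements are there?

There are too many to list fully; the first 12 (by largest part) are:
11
10+1
9+2
9+1+1
8+3
8+2+1
8+1+1+1
7+4
7+3+1
7+2+2
7+2+1+1
7+1+1+1+1
…and 25 more, for 37 total.

37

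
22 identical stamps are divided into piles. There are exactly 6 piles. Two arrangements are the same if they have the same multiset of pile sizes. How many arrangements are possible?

136

Counting exhaustively, 136 partitions satisfy the conditions.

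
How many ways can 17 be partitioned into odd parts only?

A partial list (first 12 by largest part):
17
15+1+1
13+3+1
13+1+1+1+1
11+5+1
11+3+3
11+3+1+1+1
11+1+1+1+1+1+1
9+7+1
9+5+3
9+5+1+1+1
9+3+3+1+1
…and 26 more, for 38 total.

38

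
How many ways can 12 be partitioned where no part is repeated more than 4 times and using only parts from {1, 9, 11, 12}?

3

Listing the qualifying partitions of 12:
12
11, 1
9, 1, 1, 1
Counting gives 3.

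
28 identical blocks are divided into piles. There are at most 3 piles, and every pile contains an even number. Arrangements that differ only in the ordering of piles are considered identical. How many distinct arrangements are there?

24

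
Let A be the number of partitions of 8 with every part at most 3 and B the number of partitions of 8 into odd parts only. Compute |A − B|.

Partitions of 8 with every part at most 3: 10.
Partitions of 8 into odd parts only: 6.
|10 − 6| = 4.

4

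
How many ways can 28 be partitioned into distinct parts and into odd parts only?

16

They are:
27 + 1
25 + 3
23 + 5
21 + 7
19 + 9
19 + 5 + 3 + 1
17 + 11
17 + 7 + 3 + 1
15 + 13
15 + 9 + 3 + 1
15 + 7 + 5 + 1
13 + 11 + 3 + 1
13 + 9 + 5 + 1
13 + 7 + 5 + 3
11 + 9 + 7 + 1
11 + 9 + 5 + 3
That's 16 in total.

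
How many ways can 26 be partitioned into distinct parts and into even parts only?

Enumerating:
26
24+2
22+4
20+6
20+4+2
18+8
18+6+2
16+10
16+8+2
16+6+4
14+12
14+10+2
14+8+4
14+6+4+2
12+10+4
12+8+6
12+8+4+2
10+8+6+2
That's 18 in total.

18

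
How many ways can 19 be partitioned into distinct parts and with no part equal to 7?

42

There are too many to list fully; the first 12 (by largest part) are:
19
18 + 1
17 + 2
16 + 3
16 + 2 + 1
15 + 4
15 + 3 + 1
14 + 5
14 + 4 + 1
14 + 3 + 2
13 + 6
13 + 5 + 1
…and 30 more, for 42 total.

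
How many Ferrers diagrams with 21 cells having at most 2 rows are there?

11

Listing the qualifying partitions of 21:
21
20 + 1
19 + 2
18 + 3
17 + 4
16 + 5
15 + 6
14 + 7
13 + 8
12 + 9
11 + 10
That's 11 in total.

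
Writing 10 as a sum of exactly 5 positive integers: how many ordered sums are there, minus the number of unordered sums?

119

Compositions: C(9,4) = 126.
Partitions of 10 into exactly 5 parts: 7.
Difference: 126 − 7 = 119.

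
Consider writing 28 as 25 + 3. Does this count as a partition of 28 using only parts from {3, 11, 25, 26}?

Yes

The parts sum to 28, and the condition 'each summand belongs to {3, 11, 25, 26}' holds.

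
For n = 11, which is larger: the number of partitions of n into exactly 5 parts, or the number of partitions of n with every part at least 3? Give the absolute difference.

Partitions of 11 into exactly 5 parts: 10.
Partitions of 11 with every part at least 3: 6.
|10 − 6| = 4.

4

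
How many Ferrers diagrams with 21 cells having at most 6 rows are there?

331

Enumerating by decreasing first part gives 331 partitions in all.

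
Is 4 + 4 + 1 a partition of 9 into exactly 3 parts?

Yes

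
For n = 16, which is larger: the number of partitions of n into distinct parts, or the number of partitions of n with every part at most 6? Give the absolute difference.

Partitions of 16 into distinct parts: 32.
Partitions of 16 with every part at most 6: 136.
|32 − 136| = 104.

104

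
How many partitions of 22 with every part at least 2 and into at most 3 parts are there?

41

A partial list (first 12 by largest part):
22
2,20
3,19
4,18
2,2,18
5,17
2,3,17
6,16
2,4,16
3,3,16
7,15
2,5,15
…and 29 more, for 41 total.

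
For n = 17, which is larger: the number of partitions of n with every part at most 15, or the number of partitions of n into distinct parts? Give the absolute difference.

257

Partitions of 17 with every part at most 15: 295.
Partitions of 17 into distinct parts: 38.
|295 − 38| = 257.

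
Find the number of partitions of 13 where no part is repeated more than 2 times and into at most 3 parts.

21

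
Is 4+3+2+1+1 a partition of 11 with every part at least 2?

No

The parts sum to 11, and the condition 'every summand is at least 2' is violated.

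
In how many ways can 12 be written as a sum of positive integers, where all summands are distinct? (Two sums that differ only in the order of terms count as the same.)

They are:
12
11 + 1
10 + 2
9 + 3
9 + 2 + 1
8 + 4
8 + 3 + 1
7 + 5
7 + 4 + 1
7 + 3 + 2
6 + 5 + 1
6 + 4 + 2
6 + 3 + 2 + 1
5 + 4 + 3
5 + 4 + 2 + 1
That's 15 in total.

15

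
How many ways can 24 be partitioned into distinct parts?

Counting exhaustively, 122 partitions satisfy the conditions.

122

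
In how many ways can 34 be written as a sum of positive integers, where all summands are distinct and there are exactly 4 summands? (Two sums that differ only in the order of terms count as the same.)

169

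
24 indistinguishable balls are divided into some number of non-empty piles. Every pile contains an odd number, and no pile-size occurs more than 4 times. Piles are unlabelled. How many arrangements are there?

There are too many to list fully; the first 12 (by largest part) are:
23,1
21,3
21,1,1,1
19,5
19,3,1,1
17,7
17,5,1,1
17,3,3,1
17,3,1,1,1,1
15,9
15,7,1,1
15,5,3,1
…and 50 more, for 62 total.

62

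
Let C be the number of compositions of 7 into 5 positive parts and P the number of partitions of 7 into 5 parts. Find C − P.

Compositions: C(6,4) = 15.
Partitions of 7 into exactly 5 parts: 2.
Difference: 15 − 2 = 13.

13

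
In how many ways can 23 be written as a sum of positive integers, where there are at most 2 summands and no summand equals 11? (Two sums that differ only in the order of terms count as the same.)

The partitions of 23 that satisfy the conditions:
23
22 + 1
21 + 2
20 + 3
19 + 4
18 + 5
17 + 6
16 + 7
15 + 8
14 + 9
13 + 10

11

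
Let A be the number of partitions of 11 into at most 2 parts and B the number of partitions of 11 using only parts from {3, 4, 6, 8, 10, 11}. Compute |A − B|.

3

Partitions of 11 into at most 2 parts: 6.
Partitions of 11 using only parts from {3, 4, 6, 8, 10, 11}: 3.
|6 − 3| = 3.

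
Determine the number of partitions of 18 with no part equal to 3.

There are 209 such partitions.

209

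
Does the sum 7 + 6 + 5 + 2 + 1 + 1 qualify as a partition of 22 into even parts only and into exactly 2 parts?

The parts sum to 22, and the condition 'every summand is even' is violated.

No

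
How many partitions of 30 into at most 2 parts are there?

16

The partitions of 30 that satisfy the conditions:
30
29 + 1
28 + 2
27 + 3
26 + 4
25 + 5
24 + 6
23 + 7
22 + 8
21 + 9
20 + 10
19 + 11
18 + 12
17 + 13
16 + 14
15 + 15
That's 16 in total.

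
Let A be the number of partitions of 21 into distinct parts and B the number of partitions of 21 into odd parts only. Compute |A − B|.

0

Partitions of 21 into distinct parts: 76.
Partitions of 21 into odd parts only: 76.
|76 − 76| = 0.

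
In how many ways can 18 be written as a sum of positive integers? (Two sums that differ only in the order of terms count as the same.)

385

Counting exhaustively, 385 partitions satisfy the conditions.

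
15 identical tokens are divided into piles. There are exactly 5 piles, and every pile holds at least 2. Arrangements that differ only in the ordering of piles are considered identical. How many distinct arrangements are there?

They are:
7+2+2+2+2
6+3+2+2+2
5+4+2+2+2
5+3+3+2+2
4+4+3+2+2
4+3+3+3+2
3+3+3+3+3

7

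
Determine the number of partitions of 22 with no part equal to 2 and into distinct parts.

A partial list (first 12 by largest part):
22
21+1
19+3
18+4
18+3+1
17+5
17+4+1
16+6
16+5+1
15+7
15+6+1
15+4+3
…and 40 more, for 52 total.

52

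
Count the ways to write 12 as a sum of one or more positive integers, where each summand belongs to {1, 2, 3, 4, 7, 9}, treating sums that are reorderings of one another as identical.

A partial list (first 12 by largest part):
9,3
9,2,1
9,1,1,1
7,4,1
7,3,2
7,3,1,1
7,2,2,1
7,2,1,1,1
7,1,1,1,1,1
4,4,4
4,4,3,1
4,4,2,2
…and 31 more, for 43 total.

43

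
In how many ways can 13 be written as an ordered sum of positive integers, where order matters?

4096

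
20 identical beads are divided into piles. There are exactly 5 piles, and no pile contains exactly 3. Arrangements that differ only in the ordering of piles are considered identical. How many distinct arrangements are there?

45

A partial list (first 12 by largest part):
1+1+1+1+16
1+1+1+2+15
1+1+2+2+14
1+1+1+4+13
1+2+2+2+13
1+1+1+5+12
1+1+2+4+12
2+2+2+2+12
1+1+1+6+11
1+1+2+5+11
1+2+2+4+11
1+1+1+7+10
…and 33 more, for 45 total.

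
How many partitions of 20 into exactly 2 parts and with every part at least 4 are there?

7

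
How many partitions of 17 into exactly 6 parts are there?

A partial list (first 12 by largest part):
12+1+1+1+1+1
11+2+1+1+1+1
10+3+1+1+1+1
10+2+2+1+1+1
9+4+1+1+1+1
9+3+2+1+1+1
9+2+2+2+1+1
8+5+1+1+1+1
8+4+2+1+1+1
8+3+3+1+1+1
8+3+2+2+1+1
8+2+2+2+2+1
…and 32 more, for 44 total.

44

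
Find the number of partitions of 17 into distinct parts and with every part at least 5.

The partitions of 17 that satisfy the conditions:
17
12+5
11+6
10+7
9+8
Counting gives 5.

5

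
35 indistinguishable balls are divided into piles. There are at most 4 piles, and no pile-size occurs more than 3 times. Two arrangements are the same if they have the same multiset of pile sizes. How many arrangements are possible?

441

Enumerating by decreasing first part gives 441 partitions in all.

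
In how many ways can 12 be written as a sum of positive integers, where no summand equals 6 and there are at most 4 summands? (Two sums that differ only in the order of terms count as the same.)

There are too many to list fully; the first 12 (by largest part) are:
12
1 + 11
2 + 10
1 + 1 + 10
3 + 9
1 + 2 + 9
1 + 1 + 1 + 9
4 + 8
1 + 3 + 8
2 + 2 + 8
1 + 1 + 2 + 8
5 + 7
…and 15 more, for 27 total.

27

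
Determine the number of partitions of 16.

231

Systematic enumeration (by largest part, then next-largest, …) yields 231.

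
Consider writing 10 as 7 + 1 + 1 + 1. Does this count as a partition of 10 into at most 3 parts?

The parts sum to 10, and the condition 'there are at most 3 summands' is violated.

No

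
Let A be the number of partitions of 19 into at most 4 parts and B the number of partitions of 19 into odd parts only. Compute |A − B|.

40

Partitions of 19 into at most 4 parts: 94.
Partitions of 19 into odd parts only: 54.
|94 − 54| = 40.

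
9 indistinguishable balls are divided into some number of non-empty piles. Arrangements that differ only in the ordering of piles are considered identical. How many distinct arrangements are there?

30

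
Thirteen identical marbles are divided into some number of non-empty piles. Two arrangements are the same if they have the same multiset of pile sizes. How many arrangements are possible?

Counting exhaustively, 101 partitions satisfy the conditions.

101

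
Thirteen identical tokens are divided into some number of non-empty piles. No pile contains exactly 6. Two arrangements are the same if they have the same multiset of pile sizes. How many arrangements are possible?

86

Counting exhaustively, 86 partitions satisfy the conditions.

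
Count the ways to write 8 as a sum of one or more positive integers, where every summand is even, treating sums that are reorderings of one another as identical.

5

Listing the qualifying partitions of 8:
8
6 + 2
4 + 4
4 + 2 + 2
2 + 2 + 2 + 2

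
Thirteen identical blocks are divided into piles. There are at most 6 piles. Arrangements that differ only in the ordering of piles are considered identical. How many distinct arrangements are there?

71

Counting exhaustively, 71 partitions satisfy the conditions.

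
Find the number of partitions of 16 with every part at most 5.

There are 101 such partitions.

101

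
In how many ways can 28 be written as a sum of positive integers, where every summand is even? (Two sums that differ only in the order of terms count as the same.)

Enumerating by decreasing first part gives 135 partitions in all.

135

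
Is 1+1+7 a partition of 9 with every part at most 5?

No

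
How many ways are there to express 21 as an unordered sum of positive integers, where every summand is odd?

76

Systematic enumeration (by largest part, then next-largest, …) yields 76.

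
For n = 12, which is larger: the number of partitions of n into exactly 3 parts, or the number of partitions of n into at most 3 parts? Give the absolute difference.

7

Partitions of 12 into exactly 3 parts: 12.
Partitions of 12 into at most 3 parts: 19.
|12 − 19| = 7.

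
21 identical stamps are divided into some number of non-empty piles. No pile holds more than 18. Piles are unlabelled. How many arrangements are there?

788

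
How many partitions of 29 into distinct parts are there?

Counting exhaustively, 256 partitions satisfy the conditions.

256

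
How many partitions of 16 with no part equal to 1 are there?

55

There are too many to list fully; the first 12 (by largest part) are:
16
14+2
13+3
12+4
12+2+2
11+5
11+3+2
10+6
10+4+2
10+3+3
10+2+2+2
9+7
…and 43 more, for 55 total.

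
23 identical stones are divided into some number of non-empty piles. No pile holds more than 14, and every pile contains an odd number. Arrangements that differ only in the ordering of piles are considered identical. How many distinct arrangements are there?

90

Counting exhaustively, 90 partitions satisfy the conditions.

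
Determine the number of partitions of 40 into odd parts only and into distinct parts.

A partial list (first 12 by largest part):
39, 1
37, 3
35, 5
33, 7
31, 9
31, 5, 3, 1
29, 11
29, 7, 3, 1
27, 13
27, 9, 3, 1
27, 7, 5, 1
25, 15
…and 34 more, for 46 total.

46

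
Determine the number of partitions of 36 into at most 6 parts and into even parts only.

199

Counting exhaustively, 199 partitions satisfy the conditions.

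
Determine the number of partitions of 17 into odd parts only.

38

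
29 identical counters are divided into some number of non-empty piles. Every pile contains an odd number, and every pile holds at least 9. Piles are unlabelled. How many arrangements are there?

2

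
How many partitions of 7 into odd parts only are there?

Enumerating:
7
5 + 1 + 1
3 + 3 + 1
3 + 1 + 1 + 1 + 1
1 + 1 + 1 + 1 + 1 + 1 + 1
Counting gives 5.

5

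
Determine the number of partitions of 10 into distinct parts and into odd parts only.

2

Listing the qualifying partitions of 10:
9 + 1
7 + 3
That's 2 in total.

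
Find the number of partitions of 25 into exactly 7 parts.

248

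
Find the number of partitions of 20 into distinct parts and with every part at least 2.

35

There are too many to list fully; the first 12 (by largest part) are:
20
18, 2
17, 3
16, 4
15, 5
15, 3, 2
14, 6
14, 4, 2
13, 7
13, 5, 2
13, 4, 3
12, 8
…and 23 more, for 35 total.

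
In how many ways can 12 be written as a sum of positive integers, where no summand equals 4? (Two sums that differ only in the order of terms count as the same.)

A partial list (first 12 by largest part):
12
11 + 1
10 + 2
10 + 1 + 1
9 + 3
9 + 2 + 1
9 + 1 + 1 + 1
8 + 3 + 1
8 + 2 + 2
8 + 2 + 1 + 1
8 + 1 + 1 + 1 + 1
7 + 5
…and 43 more, for 55 total.

55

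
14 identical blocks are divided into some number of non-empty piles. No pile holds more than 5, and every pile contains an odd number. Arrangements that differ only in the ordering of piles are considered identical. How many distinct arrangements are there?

11

Listing the qualifying partitions of 14:
1, 3, 5, 5
1, 1, 1, 1, 5, 5
3, 3, 3, 5
1, 1, 1, 3, 3, 5
1, 1, 1, 1, 1, 1, 3, 5
1, 1, 1, 1, 1, 1, 1, 1, 1, 5
1, 1, 3, 3, 3, 3
1, 1, 1, 1, 1, 3, 3, 3
1, 1, 1, 1, 1, 1, 1, 1, 3, 3
1, 1, 1, 1, 1, 1, 1, 1, 1, 1, 1, 3
1, 1, 1, 1, 1, 1, 1, 1, 1, 1, 1, 1, 1, 1
That's 11 in total.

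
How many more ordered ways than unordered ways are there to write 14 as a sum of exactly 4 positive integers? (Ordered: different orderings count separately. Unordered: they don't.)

263

Ordered (compositions into 4 parts): C(13,3) = 286.
Unordered (partitions into 4 parts): 23.
Difference: 286 − 23 = 263.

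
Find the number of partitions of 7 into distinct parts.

The partitions of 7 that satisfy the conditions:
7
6 + 1
5 + 2
4 + 3
4 + 2 + 1

5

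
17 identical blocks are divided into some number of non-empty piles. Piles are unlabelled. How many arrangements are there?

A full systematic count gives 297.

297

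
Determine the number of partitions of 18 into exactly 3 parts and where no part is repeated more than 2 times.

There are too many to list fully; the first 12 (by largest part) are:
16, 1, 1
15, 2, 1
14, 3, 1
14, 2, 2
13, 4, 1
13, 3, 2
12, 5, 1
12, 4, 2
12, 3, 3
11, 6, 1
11, 5, 2
11, 4, 3
…and 14 more, for 26 total.

26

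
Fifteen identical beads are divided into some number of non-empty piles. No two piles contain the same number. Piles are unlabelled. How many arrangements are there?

There are too many to list fully; the first 12 (by largest part) are:
15
14, 1
13, 2
12, 3
12, 2, 1
11, 4
11, 3, 1
10, 5
10, 4, 1
10, 3, 2
9, 6
9, 5, 1
…and 15 more, for 27 total.

27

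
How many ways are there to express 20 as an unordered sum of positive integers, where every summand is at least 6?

Listing the qualifying partitions of 20:
20
14,6
13,7
12,8
11,9
10,10
8,6,6
7,7,6
Counting gives 8.

8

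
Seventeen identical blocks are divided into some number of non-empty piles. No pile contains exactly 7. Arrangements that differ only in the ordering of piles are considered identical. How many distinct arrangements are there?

255

Systematic enumeration (by largest part, then next-largest, …) yields 255.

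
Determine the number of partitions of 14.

Systematic enumeration (by largest part, then next-largest, …) yields 135.

135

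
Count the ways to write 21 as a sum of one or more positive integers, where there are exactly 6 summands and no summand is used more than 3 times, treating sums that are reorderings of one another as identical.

90

Direct enumeration gives 90 partitions.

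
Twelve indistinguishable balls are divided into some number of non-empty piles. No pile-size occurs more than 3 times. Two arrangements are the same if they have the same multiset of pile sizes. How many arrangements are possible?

50

A partial list (first 12 by largest part):
12
11, 1
10, 2
10, 1, 1
9, 3
9, 2, 1
9, 1, 1, 1
8, 4
8, 3, 1
8, 2, 2
8, 2, 1, 1
7, 5
…and 38 more, for 50 total.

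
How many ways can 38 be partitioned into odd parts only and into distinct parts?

37

There are too many to list fully; the first 12 (by largest part) are:
37, 1
35, 3
33, 5
31, 7
29, 9
29, 5, 3, 1
27, 11
27, 7, 3, 1
25, 13
25, 9, 3, 1
25, 7, 5, 1
23, 15
…and 25 more, for 37 total.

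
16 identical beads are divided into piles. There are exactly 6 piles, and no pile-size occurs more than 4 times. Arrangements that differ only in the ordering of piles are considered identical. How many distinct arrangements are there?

32

A partial list (first 12 by largest part):
10,2,1,1,1,1
9,3,1,1,1,1
9,2,2,1,1,1
8,4,1,1,1,1
8,3,2,1,1,1
8,2,2,2,1,1
7,5,1,1,1,1
7,4,2,1,1,1
7,3,3,1,1,1
7,3,2,2,1,1
7,2,2,2,2,1
6,6,1,1,1,1
…and 20 more, for 32 total.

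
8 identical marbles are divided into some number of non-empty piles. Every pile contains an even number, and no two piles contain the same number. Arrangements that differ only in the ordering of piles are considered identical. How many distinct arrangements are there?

They are:
8
6,2

2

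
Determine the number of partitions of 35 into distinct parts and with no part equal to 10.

467

Counting exhaustively, 467 partitions satisfy the conditions.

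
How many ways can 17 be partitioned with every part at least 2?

66

A partial list (first 12 by largest part):
17
15+2
14+3
13+4
13+2+2
12+5
12+3+2
11+6
11+4+2
11+3+3
11+2+2+2
10+7
…and 54 more, for 66 total.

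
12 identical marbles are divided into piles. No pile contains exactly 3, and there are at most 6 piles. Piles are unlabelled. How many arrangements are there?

35

A partial list (first 12 by largest part):
12
11, 1
10, 2
10, 1, 1
9, 2, 1
9, 1, 1, 1
8, 4
8, 2, 2
8, 2, 1, 1
8, 1, 1, 1, 1
7, 5
7, 4, 1
…and 23 more, for 35 total.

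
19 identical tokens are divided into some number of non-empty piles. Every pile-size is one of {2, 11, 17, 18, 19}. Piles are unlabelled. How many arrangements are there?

3

Listing the qualifying partitions of 19:
19
17,2
11,2,2,2,2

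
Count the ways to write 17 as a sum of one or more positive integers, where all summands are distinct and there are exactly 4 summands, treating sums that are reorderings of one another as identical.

11

Listing the qualifying partitions of 17:
11 + 3 + 2 + 1
10 + 4 + 2 + 1
9 + 5 + 2 + 1
9 + 4 + 3 + 1
8 + 6 + 2 + 1
8 + 5 + 3 + 1
8 + 4 + 3 + 2
7 + 6 + 3 + 1
7 + 5 + 4 + 1
7 + 5 + 3 + 2
6 + 5 + 4 + 2
That's 11 in total.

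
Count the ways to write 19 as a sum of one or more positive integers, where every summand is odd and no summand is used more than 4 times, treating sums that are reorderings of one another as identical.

30

There are too many to list fully; the first 12 (by largest part) are:
19
17,1,1
15,3,1
15,1,1,1,1
13,5,1
13,3,3
13,3,1,1,1
11,7,1
11,5,3
11,5,1,1,1
11,3,3,1,1
9,9,1
…and 18 more, for 30 total.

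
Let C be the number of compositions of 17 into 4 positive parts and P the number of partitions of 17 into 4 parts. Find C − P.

521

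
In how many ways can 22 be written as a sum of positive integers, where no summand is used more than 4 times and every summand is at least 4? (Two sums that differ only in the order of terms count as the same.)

A partial list (first 12 by largest part):
22
4+18
5+17
6+16
7+15
8+14
4+4+14
9+13
4+5+13
10+12
4+6+12
5+5+12
…and 22 more, for 34 total.

34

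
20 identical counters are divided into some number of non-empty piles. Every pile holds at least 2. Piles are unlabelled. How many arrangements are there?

Direct enumeration gives 137 partitions.

137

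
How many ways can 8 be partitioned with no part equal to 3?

15

The partitions of 8 that satisfy the conditions:
8
7, 1
6, 2
6, 1, 1
5, 2, 1
5, 1, 1, 1
4, 4
4, 2, 2
4, 2, 1, 1
4, 1, 1, 1, 1
2, 2, 2, 2
2, 2, 2, 1, 1
2, 2, 1, 1, 1, 1
2, 1, 1, 1, 1, 1, 1
1, 1, 1, 1, 1, 1, 1, 1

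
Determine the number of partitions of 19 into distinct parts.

54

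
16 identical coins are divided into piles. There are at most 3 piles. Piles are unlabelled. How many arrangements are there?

30

There are too many to list fully; the first 12 (by largest part) are:
16
15 + 1
14 + 2
14 + 1 + 1
13 + 3
13 + 2 + 1
12 + 4
12 + 3 + 1
12 + 2 + 2
11 + 5
11 + 4 + 1
11 + 3 + 2
…and 18 more, for 30 total.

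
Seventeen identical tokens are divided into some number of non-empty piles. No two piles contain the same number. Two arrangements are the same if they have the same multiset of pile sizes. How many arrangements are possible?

There are too many to list fully; the first 12 (by largest part) are:
17
16+1
15+2
14+3
14+2+1
13+4
13+3+1
12+5
12+4+1
12+3+2
11+6
11+5+1
…and 26 more, for 38 total.

38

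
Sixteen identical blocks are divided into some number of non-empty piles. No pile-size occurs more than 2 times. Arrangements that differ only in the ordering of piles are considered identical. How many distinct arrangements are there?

89

Enumerating by decreasing first part gives 89 partitions in all.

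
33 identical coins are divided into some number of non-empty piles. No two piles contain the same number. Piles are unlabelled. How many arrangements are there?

448

There are 448 such partitions.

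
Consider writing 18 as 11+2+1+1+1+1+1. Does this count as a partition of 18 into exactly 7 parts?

The parts sum to 18, and the condition 'there are exactly 7 summands' holds.

Yes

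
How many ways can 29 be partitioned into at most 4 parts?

There are 270 such partitions.

270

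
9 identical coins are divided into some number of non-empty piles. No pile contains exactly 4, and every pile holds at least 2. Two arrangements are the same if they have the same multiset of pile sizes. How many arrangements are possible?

The partitions of 9 that satisfy the conditions:
9
7,2
6,3
5,2,2
3,3,3
3,2,2,2
That's 6 in total.

6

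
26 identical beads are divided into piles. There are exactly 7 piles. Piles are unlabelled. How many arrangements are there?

Direct enumeration gives 300 partitions.

300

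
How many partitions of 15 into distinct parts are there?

27

A partial list (first 12 by largest part):
15
14 + 1
13 + 2
12 + 3
12 + 2 + 1
11 + 4
11 + 3 + 1
10 + 5
10 + 4 + 1
10 + 3 + 2
9 + 6
9 + 5 + 1
…and 15 more, for 27 total.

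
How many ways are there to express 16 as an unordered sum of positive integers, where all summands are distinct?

There are too many to list fully; the first 12 (by largest part) are:
16
15,1
14,2
13,3
13,2,1
12,4
12,3,1
11,5
11,4,1
11,3,2
10,6
10,5,1
…and 20 more, for 32 total.

32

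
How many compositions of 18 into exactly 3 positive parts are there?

136

A composition of 18 into 3 positive parts is chosen by placing 2 dividers among the 17 gaps between 18 units: C(17,2) = 136.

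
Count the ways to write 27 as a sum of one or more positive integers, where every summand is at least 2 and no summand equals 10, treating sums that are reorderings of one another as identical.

Enumerating by decreasing first part gives 508 partitions in all.

508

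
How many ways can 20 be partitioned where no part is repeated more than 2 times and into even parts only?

22

They are:
20
18,2
16,4
16,2,2
14,6
14,4,2
12,8
12,6,2
12,4,4
12,4,2,2
10,10
10,8,2
10,6,4
10,6,2,2
10,4,4,2
8,8,4
8,8,2,2
8,6,6
8,6,4,2
8,4,4,2,2
6,6,4,4
6,6,4,2,2
Counting gives 22.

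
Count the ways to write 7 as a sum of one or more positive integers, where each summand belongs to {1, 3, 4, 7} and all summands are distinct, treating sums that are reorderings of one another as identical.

2

They are:
7
3 + 4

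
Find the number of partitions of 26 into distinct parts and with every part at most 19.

There are 151 such partitions.

151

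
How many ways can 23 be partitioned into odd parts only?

104

A full systematic count gives 104.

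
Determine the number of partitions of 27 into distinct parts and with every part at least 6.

They are:
27
21,6
20,7
19,8
18,9
17,10
16,11
15,12
14,13
14,7,6
13,8,6
12,9,6
12,8,7
11,10,6
11,9,7
10,9,8
That's 16 in total.

16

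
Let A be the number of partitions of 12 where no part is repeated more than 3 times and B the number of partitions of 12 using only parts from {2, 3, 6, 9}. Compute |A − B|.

Partitions of 12 where no part is repeated more than 3 times: 50.
Partitions of 12 using only parts from {2, 3, 6, 9}: 7.
|50 − 7| = 43.

43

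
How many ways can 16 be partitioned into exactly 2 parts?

Enumerating:
15+1
14+2
13+3
12+4
11+5
10+6
9+7
8+8

8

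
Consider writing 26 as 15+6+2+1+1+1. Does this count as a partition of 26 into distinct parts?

No

The parts sum to 26, and the condition 'all summands are distinct' is violated.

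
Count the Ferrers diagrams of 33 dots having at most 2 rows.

17

Enumerating:
33
32, 1
31, 2
30, 3
29, 4
28, 5
27, 6
26, 7
25, 8
24, 9
23, 10
22, 11
21, 12
20, 13
19, 14
18, 15
17, 16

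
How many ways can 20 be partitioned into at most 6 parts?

282

Direct enumeration gives 282 partitions.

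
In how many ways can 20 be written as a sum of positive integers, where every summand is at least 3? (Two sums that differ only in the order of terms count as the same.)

A partial list (first 12 by largest part):
20
17, 3
16, 4
15, 5
14, 6
14, 3, 3
13, 7
13, 4, 3
12, 8
12, 5, 3
12, 4, 4
11, 9
…and 37 more, for 49 total.

49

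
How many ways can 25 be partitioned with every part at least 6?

Enumerating:
25
19 + 6
18 + 7
17 + 8
16 + 9
15 + 10
14 + 11
13 + 12
13 + 6 + 6
12 + 7 + 6
11 + 8 + 6
11 + 7 + 7
10 + 9 + 6
10 + 8 + 7
9 + 9 + 7
9 + 8 + 8
7 + 6 + 6 + 6
That's 17 in total.

17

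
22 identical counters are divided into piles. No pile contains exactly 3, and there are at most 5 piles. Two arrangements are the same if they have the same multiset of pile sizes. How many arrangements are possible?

161

There are 161 such partitions.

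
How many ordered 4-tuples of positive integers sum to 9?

A composition of 9 into 4 positive parts is chosen by placing 3 dividers among the 8 gaps between 9 units: C(8,3) = 56.

56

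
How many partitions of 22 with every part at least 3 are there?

73

A full systematic count gives 73.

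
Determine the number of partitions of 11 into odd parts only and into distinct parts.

Enumerating:
11
7+3+1
Counting gives 2.

2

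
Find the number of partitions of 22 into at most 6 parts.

391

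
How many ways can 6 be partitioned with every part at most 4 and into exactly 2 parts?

2

Enumerating:
4+2
3+3
Counting gives 2.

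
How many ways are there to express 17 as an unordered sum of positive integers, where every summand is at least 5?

7

Enumerating:
17
12+5
11+6
10+7
9+8
7+5+5
6+6+5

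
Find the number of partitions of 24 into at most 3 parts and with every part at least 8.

7

The partitions of 24 that satisfy the conditions:
24
16,8
15,9
14,10
13,11
12,12
8,8,8
That's 7 in total.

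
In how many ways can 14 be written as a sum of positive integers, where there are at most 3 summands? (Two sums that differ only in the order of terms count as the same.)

24

Listing the qualifying partitions of 14:
14
13 + 1
12 + 2
12 + 1 + 1
11 + 3
11 + 2 + 1
10 + 4
10 + 3 + 1
10 + 2 + 2
9 + 5
9 + 4 + 1
9 + 3 + 2
8 + 6
8 + 5 + 1
8 + 4 + 2
8 + 3 + 3
7 + 7
7 + 6 + 1
7 + 5 + 2
7 + 4 + 3
6 + 6 + 2
6 + 5 + 3
6 + 4 + 4
5 + 5 + 4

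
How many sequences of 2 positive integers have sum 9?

8

A composition of 9 into 2 positive parts is chosen by placing 1 dividers among the 8 gaps between 9 units: C(8,1) = 8.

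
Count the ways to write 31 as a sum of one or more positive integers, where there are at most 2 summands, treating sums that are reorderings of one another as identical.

Listing the qualifying partitions of 31:
31
30+1
29+2
28+3
27+4
26+5
25+6
24+7
23+8
22+9
21+10
20+11
19+12
18+13
17+14
16+15
Counting gives 16.

16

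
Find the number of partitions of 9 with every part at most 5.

They are:
4 + 5
1 + 3 + 5
2 + 2 + 5
1 + 1 + 2 + 5
1 + 1 + 1 + 1 + 5
1 + 4 + 4
2 + 3 + 4
1 + 1 + 3 + 4
1 + 2 + 2 + 4
1 + 1 + 1 + 2 + 4
1 + 1 + 1 + 1 + 1 + 4
3 + 3 + 3
1 + 2 + 3 + 3
1 + 1 + 1 + 3 + 3
2 + 2 + 2 + 3
1 + 1 + 2 + 2 + 3
1 + 1 + 1 + 1 + 2 + 3
1 + 1 + 1 + 1 + 1 + 1 + 3
1 + 2 + 2 + 2 + 2
1 + 1 + 1 + 2 + 2 + 2
1 + 1 + 1 + 1 + 1 + 2 + 2
1 + 1 + 1 + 1 + 1 + 1 + 1 + 2
1 + 1 + 1 + 1 + 1 + 1 + 1 + 1 + 1
Counting gives 23.

23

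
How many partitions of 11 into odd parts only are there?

Enumerating:
11
1, 1, 9
1, 3, 7
1, 1, 1, 1, 7
1, 5, 5
3, 3, 5
1, 1, 1, 3, 5
1, 1, 1, 1, 1, 1, 5
1, 1, 3, 3, 3
1, 1, 1, 1, 1, 3, 3
1, 1, 1, 1, 1, 1, 1, 1, 3
1, 1, 1, 1, 1, 1, 1, 1, 1, 1, 1
Counting gives 12.

12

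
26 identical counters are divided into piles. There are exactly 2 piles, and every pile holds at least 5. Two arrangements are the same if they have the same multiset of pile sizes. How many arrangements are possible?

9

The partitions of 26 that satisfy the conditions:
21, 5
20, 6
19, 7
18, 8
17, 9
16, 10
15, 11
14, 12
13, 13
That's 9 in total.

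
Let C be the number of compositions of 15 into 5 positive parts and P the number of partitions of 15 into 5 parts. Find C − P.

Compositions: C(14,4) = 1001.
Unordered (partitions into 5 parts): 30.
Difference: 1001 − 30 = 971.

971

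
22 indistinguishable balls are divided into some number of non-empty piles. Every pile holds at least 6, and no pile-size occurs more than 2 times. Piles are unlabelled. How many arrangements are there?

Enumerating:
22
16 + 6
15 + 7
14 + 8
13 + 9
12 + 10
11 + 11
10 + 6 + 6
9 + 7 + 6
8 + 8 + 6
8 + 7 + 7

11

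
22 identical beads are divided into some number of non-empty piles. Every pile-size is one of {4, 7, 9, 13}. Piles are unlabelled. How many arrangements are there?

3

Listing the qualifying partitions of 22:
13+9
9+9+4
7+7+4+4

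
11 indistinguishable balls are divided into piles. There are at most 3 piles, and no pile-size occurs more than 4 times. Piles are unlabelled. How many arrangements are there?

16

Enumerating:
11
1, 10
2, 9
1, 1, 9
3, 8
1, 2, 8
4, 7
1, 3, 7
2, 2, 7
5, 6
1, 4, 6
2, 3, 6
1, 5, 5
2, 4, 5
3, 3, 5
3, 4, 4
That's 16 in total.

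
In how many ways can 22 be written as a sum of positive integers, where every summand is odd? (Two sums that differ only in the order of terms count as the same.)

89

Counting exhaustively, 89 partitions satisfy the conditions.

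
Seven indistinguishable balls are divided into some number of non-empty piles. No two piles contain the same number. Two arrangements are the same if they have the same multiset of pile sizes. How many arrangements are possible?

They are:
7
6,1
5,2
4,3
4,2,1
Counting gives 5.

5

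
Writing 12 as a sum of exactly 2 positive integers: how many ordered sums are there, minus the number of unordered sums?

Ordered (compositions into 2 parts): C(11,1) = 11.
Unordered (partitions into 2 parts): 6.
Difference: 11 − 6 = 5.

5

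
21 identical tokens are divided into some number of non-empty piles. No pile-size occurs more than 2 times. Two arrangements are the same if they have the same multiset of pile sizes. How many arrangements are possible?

A full systematic count gives 243.

243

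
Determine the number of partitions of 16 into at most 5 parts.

101

Enumerating by decreasing first part gives 101 partitions in all.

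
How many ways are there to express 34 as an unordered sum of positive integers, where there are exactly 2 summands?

The partitions of 34 that satisfy the conditions:
33+1
32+2
31+3
30+4
29+5
28+6
27+7
26+8
25+9
24+10
23+11
22+12
21+13
20+14
19+15
18+16
17+17

17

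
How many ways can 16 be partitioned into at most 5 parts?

Enumerating by decreasing first part gives 101 partitions in all.

101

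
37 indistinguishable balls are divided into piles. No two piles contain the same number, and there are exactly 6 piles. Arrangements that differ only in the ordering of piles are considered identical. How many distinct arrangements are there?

Direct enumeration gives 136 partitions.

136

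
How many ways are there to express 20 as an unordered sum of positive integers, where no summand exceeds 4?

108

There are 108 such partitions.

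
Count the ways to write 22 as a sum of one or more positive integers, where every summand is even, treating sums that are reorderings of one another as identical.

A partial list (first 12 by largest part):
22
2,20
4,18
2,2,18
6,16
2,4,16
2,2,2,16
8,14
2,6,14
4,4,14
2,2,4,14
2,2,2,2,14
…and 44 more, for 56 total.

56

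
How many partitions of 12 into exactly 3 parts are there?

They are:
10,1,1
9,2,1
8,3,1
8,2,2
7,4,1
7,3,2
6,5,1
6,4,2
6,3,3
5,5,2
5,4,3
4,4,4

12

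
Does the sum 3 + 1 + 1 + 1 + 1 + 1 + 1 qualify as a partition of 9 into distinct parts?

No

The parts sum to 9, and the condition 'all summands are distinct' is violated.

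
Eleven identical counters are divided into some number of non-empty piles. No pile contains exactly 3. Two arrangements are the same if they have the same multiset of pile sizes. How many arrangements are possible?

34

There are too many to list fully; the first 12 (by largest part) are:
11
1 + 10
2 + 9
1 + 1 + 9
1 + 2 + 8
1 + 1 + 1 + 8
4 + 7
2 + 2 + 7
1 + 1 + 2 + 7
1 + 1 + 1 + 1 + 7
5 + 6
1 + 4 + 6
…and 22 more, for 34 total.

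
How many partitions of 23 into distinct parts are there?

104

Systematic enumeration (by largest part, then next-largest, …) yields 104.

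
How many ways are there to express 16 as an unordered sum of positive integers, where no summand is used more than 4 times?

164

Systematic enumeration (by largest part, then next-largest, …) yields 164.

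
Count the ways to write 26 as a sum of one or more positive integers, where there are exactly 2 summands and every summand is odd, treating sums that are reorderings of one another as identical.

Listing the qualifying partitions of 26:
25, 1
23, 3
21, 5
19, 7
17, 9
15, 11
13, 13
That's 7 in total.

7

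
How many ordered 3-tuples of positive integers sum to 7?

15

A composition of 7 into 3 positive parts is chosen by placing 2 dividers among the 6 gaps between 7 units: C(6,2) = 15.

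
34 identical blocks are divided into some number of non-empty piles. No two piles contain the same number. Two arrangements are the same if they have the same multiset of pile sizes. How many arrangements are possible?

512

Direct enumeration gives 512 partitions.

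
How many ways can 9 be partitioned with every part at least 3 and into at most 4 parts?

4

Enumerating:
9
3,6
4,5
3,3,3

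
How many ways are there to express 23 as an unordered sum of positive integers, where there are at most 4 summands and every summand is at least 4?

A partial list (first 12 by largest part):
23
4+19
5+18
6+17
7+16
8+15
4+4+15
9+14
4+5+14
10+13
4+6+13
5+5+13
…and 24 more, for 36 total.

36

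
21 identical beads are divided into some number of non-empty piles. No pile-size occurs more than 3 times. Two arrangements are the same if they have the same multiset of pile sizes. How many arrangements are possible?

395

There are 395 such partitions.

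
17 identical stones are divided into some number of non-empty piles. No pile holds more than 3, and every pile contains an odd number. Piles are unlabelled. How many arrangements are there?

6

They are:
3+3+3+3+3+1+1
3+3+3+3+1+1+1+1+1
3+3+3+1+1+1+1+1+1+1+1
3+3+1+1+1+1+1+1+1+1+1+1+1
3+1+1+1+1+1+1+1+1+1+1+1+1+1+1
1+1+1+1+1+1+1+1+1+1+1+1+1+1+1+1+1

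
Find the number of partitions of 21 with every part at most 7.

Systematic enumeration (by largest part, then next-largest, …) yields 436.

436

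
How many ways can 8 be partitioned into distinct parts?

The partitions of 8 that satisfy the conditions:
8
7 + 1
6 + 2
5 + 3
5 + 2 + 1
4 + 3 + 1

6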